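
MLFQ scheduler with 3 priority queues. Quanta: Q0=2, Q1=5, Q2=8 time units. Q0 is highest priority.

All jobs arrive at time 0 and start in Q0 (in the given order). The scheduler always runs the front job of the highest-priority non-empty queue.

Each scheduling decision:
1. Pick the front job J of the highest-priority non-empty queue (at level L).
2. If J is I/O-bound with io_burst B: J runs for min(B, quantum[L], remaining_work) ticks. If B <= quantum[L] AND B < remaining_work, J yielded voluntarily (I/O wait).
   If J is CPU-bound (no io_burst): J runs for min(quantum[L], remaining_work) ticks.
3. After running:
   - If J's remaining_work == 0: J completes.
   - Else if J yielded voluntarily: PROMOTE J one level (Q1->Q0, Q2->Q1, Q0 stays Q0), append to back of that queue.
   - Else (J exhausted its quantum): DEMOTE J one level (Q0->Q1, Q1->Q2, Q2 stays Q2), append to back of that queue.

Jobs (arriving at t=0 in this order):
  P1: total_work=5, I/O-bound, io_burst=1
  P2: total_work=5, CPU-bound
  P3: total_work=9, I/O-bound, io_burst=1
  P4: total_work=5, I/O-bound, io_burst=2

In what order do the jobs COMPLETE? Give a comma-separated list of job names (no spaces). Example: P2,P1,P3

t=0-1: P1@Q0 runs 1, rem=4, I/O yield, promote→Q0. Q0=[P2,P3,P4,P1] Q1=[] Q2=[]
t=1-3: P2@Q0 runs 2, rem=3, quantum used, demote→Q1. Q0=[P3,P4,P1] Q1=[P2] Q2=[]
t=3-4: P3@Q0 runs 1, rem=8, I/O yield, promote→Q0. Q0=[P4,P1,P3] Q1=[P2] Q2=[]
t=4-6: P4@Q0 runs 2, rem=3, I/O yield, promote→Q0. Q0=[P1,P3,P4] Q1=[P2] Q2=[]
t=6-7: P1@Q0 runs 1, rem=3, I/O yield, promote→Q0. Q0=[P3,P4,P1] Q1=[P2] Q2=[]
t=7-8: P3@Q0 runs 1, rem=7, I/O yield, promote→Q0. Q0=[P4,P1,P3] Q1=[P2] Q2=[]
t=8-10: P4@Q0 runs 2, rem=1, I/O yield, promote→Q0. Q0=[P1,P3,P4] Q1=[P2] Q2=[]
t=10-11: P1@Q0 runs 1, rem=2, I/O yield, promote→Q0. Q0=[P3,P4,P1] Q1=[P2] Q2=[]
t=11-12: P3@Q0 runs 1, rem=6, I/O yield, promote→Q0. Q0=[P4,P1,P3] Q1=[P2] Q2=[]
t=12-13: P4@Q0 runs 1, rem=0, completes. Q0=[P1,P3] Q1=[P2] Q2=[]
t=13-14: P1@Q0 runs 1, rem=1, I/O yield, promote→Q0. Q0=[P3,P1] Q1=[P2] Q2=[]
t=14-15: P3@Q0 runs 1, rem=5, I/O yield, promote→Q0. Q0=[P1,P3] Q1=[P2] Q2=[]
t=15-16: P1@Q0 runs 1, rem=0, completes. Q0=[P3] Q1=[P2] Q2=[]
t=16-17: P3@Q0 runs 1, rem=4, I/O yield, promote→Q0. Q0=[P3] Q1=[P2] Q2=[]
t=17-18: P3@Q0 runs 1, rem=3, I/O yield, promote→Q0. Q0=[P3] Q1=[P2] Q2=[]
t=18-19: P3@Q0 runs 1, rem=2, I/O yield, promote→Q0. Q0=[P3] Q1=[P2] Q2=[]
t=19-20: P3@Q0 runs 1, rem=1, I/O yield, promote→Q0. Q0=[P3] Q1=[P2] Q2=[]
t=20-21: P3@Q0 runs 1, rem=0, completes. Q0=[] Q1=[P2] Q2=[]
t=21-24: P2@Q1 runs 3, rem=0, completes. Q0=[] Q1=[] Q2=[]

Answer: P4,P1,P3,P2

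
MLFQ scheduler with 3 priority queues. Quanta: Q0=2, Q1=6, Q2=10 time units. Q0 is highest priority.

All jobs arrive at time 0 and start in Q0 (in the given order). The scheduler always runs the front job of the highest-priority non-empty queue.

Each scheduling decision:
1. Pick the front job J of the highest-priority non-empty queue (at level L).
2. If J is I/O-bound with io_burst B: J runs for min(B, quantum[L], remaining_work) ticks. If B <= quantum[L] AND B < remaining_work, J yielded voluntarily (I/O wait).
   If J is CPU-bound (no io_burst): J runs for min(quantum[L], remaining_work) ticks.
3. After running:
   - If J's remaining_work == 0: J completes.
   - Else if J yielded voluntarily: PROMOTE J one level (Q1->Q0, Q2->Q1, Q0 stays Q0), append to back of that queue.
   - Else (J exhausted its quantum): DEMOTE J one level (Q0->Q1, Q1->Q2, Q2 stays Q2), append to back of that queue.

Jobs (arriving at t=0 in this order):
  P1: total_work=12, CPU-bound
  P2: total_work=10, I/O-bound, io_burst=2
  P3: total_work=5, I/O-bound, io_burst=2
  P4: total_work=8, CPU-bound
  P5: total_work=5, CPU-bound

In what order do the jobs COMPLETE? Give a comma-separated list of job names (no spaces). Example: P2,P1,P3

Answer: P3,P2,P4,P5,P1

Derivation:
t=0-2: P1@Q0 runs 2, rem=10, quantum used, demote→Q1. Q0=[P2,P3,P4,P5] Q1=[P1] Q2=[]
t=2-4: P2@Q0 runs 2, rem=8, I/O yield, promote→Q0. Q0=[P3,P4,P5,P2] Q1=[P1] Q2=[]
t=4-6: P3@Q0 runs 2, rem=3, I/O yield, promote→Q0. Q0=[P4,P5,P2,P3] Q1=[P1] Q2=[]
t=6-8: P4@Q0 runs 2, rem=6, quantum used, demote→Q1. Q0=[P5,P2,P3] Q1=[P1,P4] Q2=[]
t=8-10: P5@Q0 runs 2, rem=3, quantum used, demote→Q1. Q0=[P2,P3] Q1=[P1,P4,P5] Q2=[]
t=10-12: P2@Q0 runs 2, rem=6, I/O yield, promote→Q0. Q0=[P3,P2] Q1=[P1,P4,P5] Q2=[]
t=12-14: P3@Q0 runs 2, rem=1, I/O yield, promote→Q0. Q0=[P2,P3] Q1=[P1,P4,P5] Q2=[]
t=14-16: P2@Q0 runs 2, rem=4, I/O yield, promote→Q0. Q0=[P3,P2] Q1=[P1,P4,P5] Q2=[]
t=16-17: P3@Q0 runs 1, rem=0, completes. Q0=[P2] Q1=[P1,P4,P5] Q2=[]
t=17-19: P2@Q0 runs 2, rem=2, I/O yield, promote→Q0. Q0=[P2] Q1=[P1,P4,P5] Q2=[]
t=19-21: P2@Q0 runs 2, rem=0, completes. Q0=[] Q1=[P1,P4,P5] Q2=[]
t=21-27: P1@Q1 runs 6, rem=4, quantum used, demote→Q2. Q0=[] Q1=[P4,P5] Q2=[P1]
t=27-33: P4@Q1 runs 6, rem=0, completes. Q0=[] Q1=[P5] Q2=[P1]
t=33-36: P5@Q1 runs 3, rem=0, completes. Q0=[] Q1=[] Q2=[P1]
t=36-40: P1@Q2 runs 4, rem=0, completes. Q0=[] Q1=[] Q2=[]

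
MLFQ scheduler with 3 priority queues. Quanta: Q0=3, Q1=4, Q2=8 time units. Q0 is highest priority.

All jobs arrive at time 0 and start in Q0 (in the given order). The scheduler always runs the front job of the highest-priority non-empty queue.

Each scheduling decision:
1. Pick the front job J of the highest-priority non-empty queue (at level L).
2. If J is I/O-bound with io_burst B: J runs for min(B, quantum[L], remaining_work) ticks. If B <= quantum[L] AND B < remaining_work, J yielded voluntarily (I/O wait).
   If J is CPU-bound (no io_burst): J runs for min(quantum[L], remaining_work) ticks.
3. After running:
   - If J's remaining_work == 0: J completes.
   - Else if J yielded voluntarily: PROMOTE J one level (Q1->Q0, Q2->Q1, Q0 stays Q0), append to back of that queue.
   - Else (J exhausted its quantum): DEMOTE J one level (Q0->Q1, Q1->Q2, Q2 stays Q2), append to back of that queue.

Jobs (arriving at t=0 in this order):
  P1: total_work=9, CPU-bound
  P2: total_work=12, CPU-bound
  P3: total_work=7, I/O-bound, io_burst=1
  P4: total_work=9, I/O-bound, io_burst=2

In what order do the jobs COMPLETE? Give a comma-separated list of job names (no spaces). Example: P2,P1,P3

t=0-3: P1@Q0 runs 3, rem=6, quantum used, demote→Q1. Q0=[P2,P3,P4] Q1=[P1] Q2=[]
t=3-6: P2@Q0 runs 3, rem=9, quantum used, demote→Q1. Q0=[P3,P4] Q1=[P1,P2] Q2=[]
t=6-7: P3@Q0 runs 1, rem=6, I/O yield, promote→Q0. Q0=[P4,P3] Q1=[P1,P2] Q2=[]
t=7-9: P4@Q0 runs 2, rem=7, I/O yield, promote→Q0. Q0=[P3,P4] Q1=[P1,P2] Q2=[]
t=9-10: P3@Q0 runs 1, rem=5, I/O yield, promote→Q0. Q0=[P4,P3] Q1=[P1,P2] Q2=[]
t=10-12: P4@Q0 runs 2, rem=5, I/O yield, promote→Q0. Q0=[P3,P4] Q1=[P1,P2] Q2=[]
t=12-13: P3@Q0 runs 1, rem=4, I/O yield, promote→Q0. Q0=[P4,P3] Q1=[P1,P2] Q2=[]
t=13-15: P4@Q0 runs 2, rem=3, I/O yield, promote→Q0. Q0=[P3,P4] Q1=[P1,P2] Q2=[]
t=15-16: P3@Q0 runs 1, rem=3, I/O yield, promote→Q0. Q0=[P4,P3] Q1=[P1,P2] Q2=[]
t=16-18: P4@Q0 runs 2, rem=1, I/O yield, promote→Q0. Q0=[P3,P4] Q1=[P1,P2] Q2=[]
t=18-19: P3@Q0 runs 1, rem=2, I/O yield, promote→Q0. Q0=[P4,P3] Q1=[P1,P2] Q2=[]
t=19-20: P4@Q0 runs 1, rem=0, completes. Q0=[P3] Q1=[P1,P2] Q2=[]
t=20-21: P3@Q0 runs 1, rem=1, I/O yield, promote→Q0. Q0=[P3] Q1=[P1,P2] Q2=[]
t=21-22: P3@Q0 runs 1, rem=0, completes. Q0=[] Q1=[P1,P2] Q2=[]
t=22-26: P1@Q1 runs 4, rem=2, quantum used, demote→Q2. Q0=[] Q1=[P2] Q2=[P1]
t=26-30: P2@Q1 runs 4, rem=5, quantum used, demote→Q2. Q0=[] Q1=[] Q2=[P1,P2]
t=30-32: P1@Q2 runs 2, rem=0, completes. Q0=[] Q1=[] Q2=[P2]
t=32-37: P2@Q2 runs 5, rem=0, completes. Q0=[] Q1=[] Q2=[]

Answer: P4,P3,P1,P2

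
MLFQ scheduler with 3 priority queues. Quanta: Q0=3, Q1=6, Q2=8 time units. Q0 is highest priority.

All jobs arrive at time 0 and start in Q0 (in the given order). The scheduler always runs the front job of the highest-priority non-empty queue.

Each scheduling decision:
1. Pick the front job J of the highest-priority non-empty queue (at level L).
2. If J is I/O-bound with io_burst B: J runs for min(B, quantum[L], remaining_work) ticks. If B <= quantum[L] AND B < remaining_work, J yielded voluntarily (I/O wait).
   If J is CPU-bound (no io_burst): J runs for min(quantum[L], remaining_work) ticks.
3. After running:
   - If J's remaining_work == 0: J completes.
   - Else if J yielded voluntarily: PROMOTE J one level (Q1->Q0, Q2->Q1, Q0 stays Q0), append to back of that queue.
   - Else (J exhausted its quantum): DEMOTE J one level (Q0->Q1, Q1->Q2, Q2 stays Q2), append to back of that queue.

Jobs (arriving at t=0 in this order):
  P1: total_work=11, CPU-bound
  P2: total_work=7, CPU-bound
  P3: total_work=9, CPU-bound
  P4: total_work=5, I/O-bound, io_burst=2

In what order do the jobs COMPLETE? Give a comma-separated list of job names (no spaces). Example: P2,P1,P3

Answer: P4,P2,P3,P1

Derivation:
t=0-3: P1@Q0 runs 3, rem=8, quantum used, demote→Q1. Q0=[P2,P3,P4] Q1=[P1] Q2=[]
t=3-6: P2@Q0 runs 3, rem=4, quantum used, demote→Q1. Q0=[P3,P4] Q1=[P1,P2] Q2=[]
t=6-9: P3@Q0 runs 3, rem=6, quantum used, demote→Q1. Q0=[P4] Q1=[P1,P2,P3] Q2=[]
t=9-11: P4@Q0 runs 2, rem=3, I/O yield, promote→Q0. Q0=[P4] Q1=[P1,P2,P3] Q2=[]
t=11-13: P4@Q0 runs 2, rem=1, I/O yield, promote→Q0. Q0=[P4] Q1=[P1,P2,P3] Q2=[]
t=13-14: P4@Q0 runs 1, rem=0, completes. Q0=[] Q1=[P1,P2,P3] Q2=[]
t=14-20: P1@Q1 runs 6, rem=2, quantum used, demote→Q2. Q0=[] Q1=[P2,P3] Q2=[P1]
t=20-24: P2@Q1 runs 4, rem=0, completes. Q0=[] Q1=[P3] Q2=[P1]
t=24-30: P3@Q1 runs 6, rem=0, completes. Q0=[] Q1=[] Q2=[P1]
t=30-32: P1@Q2 runs 2, rem=0, completes. Q0=[] Q1=[] Q2=[]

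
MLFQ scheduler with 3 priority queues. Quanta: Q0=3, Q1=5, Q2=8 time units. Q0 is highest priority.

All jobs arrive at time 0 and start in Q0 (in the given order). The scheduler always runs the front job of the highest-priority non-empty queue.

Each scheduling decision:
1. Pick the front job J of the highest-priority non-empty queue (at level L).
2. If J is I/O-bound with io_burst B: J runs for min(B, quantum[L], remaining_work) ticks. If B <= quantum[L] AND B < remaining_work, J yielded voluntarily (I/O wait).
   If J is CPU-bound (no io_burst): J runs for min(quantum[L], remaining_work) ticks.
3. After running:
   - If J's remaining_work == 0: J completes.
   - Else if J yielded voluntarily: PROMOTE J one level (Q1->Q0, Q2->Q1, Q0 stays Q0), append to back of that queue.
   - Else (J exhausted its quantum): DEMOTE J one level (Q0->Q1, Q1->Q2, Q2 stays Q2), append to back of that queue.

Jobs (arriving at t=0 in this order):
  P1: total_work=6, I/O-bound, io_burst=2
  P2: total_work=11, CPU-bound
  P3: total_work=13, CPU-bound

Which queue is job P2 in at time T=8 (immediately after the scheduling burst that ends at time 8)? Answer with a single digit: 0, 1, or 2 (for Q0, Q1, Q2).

t=0-2: P1@Q0 runs 2, rem=4, I/O yield, promote→Q0. Q0=[P2,P3,P1] Q1=[] Q2=[]
t=2-5: P2@Q0 runs 3, rem=8, quantum used, demote→Q1. Q0=[P3,P1] Q1=[P2] Q2=[]
t=5-8: P3@Q0 runs 3, rem=10, quantum used, demote→Q1. Q0=[P1] Q1=[P2,P3] Q2=[]
t=8-10: P1@Q0 runs 2, rem=2, I/O yield, promote→Q0. Q0=[P1] Q1=[P2,P3] Q2=[]
t=10-12: P1@Q0 runs 2, rem=0, completes. Q0=[] Q1=[P2,P3] Q2=[]
t=12-17: P2@Q1 runs 5, rem=3, quantum used, demote→Q2. Q0=[] Q1=[P3] Q2=[P2]
t=17-22: P3@Q1 runs 5, rem=5, quantum used, demote→Q2. Q0=[] Q1=[] Q2=[P2,P3]
t=22-25: P2@Q2 runs 3, rem=0, completes. Q0=[] Q1=[] Q2=[P3]
t=25-30: P3@Q2 runs 5, rem=0, completes. Q0=[] Q1=[] Q2=[]

Answer: 1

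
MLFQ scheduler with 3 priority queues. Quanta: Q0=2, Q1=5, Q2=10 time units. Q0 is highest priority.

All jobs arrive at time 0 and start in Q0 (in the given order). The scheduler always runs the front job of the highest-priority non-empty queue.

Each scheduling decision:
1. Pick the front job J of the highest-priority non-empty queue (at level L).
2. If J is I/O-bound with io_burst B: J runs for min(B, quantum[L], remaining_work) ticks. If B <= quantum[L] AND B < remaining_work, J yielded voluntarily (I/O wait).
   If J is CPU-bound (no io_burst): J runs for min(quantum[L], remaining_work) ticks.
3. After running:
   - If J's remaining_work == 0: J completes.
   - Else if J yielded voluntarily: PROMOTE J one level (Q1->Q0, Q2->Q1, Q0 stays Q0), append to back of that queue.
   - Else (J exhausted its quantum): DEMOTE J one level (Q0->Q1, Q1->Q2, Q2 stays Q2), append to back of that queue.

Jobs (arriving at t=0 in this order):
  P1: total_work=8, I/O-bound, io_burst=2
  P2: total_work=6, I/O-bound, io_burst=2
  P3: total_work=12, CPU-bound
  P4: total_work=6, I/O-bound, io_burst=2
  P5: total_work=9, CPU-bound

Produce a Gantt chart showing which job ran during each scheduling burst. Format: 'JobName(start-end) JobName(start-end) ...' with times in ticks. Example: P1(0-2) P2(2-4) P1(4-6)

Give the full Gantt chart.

t=0-2: P1@Q0 runs 2, rem=6, I/O yield, promote→Q0. Q0=[P2,P3,P4,P5,P1] Q1=[] Q2=[]
t=2-4: P2@Q0 runs 2, rem=4, I/O yield, promote→Q0. Q0=[P3,P4,P5,P1,P2] Q1=[] Q2=[]
t=4-6: P3@Q0 runs 2, rem=10, quantum used, demote→Q1. Q0=[P4,P5,P1,P2] Q1=[P3] Q2=[]
t=6-8: P4@Q0 runs 2, rem=4, I/O yield, promote→Q0. Q0=[P5,P1,P2,P4] Q1=[P3] Q2=[]
t=8-10: P5@Q0 runs 2, rem=7, quantum used, demote→Q1. Q0=[P1,P2,P4] Q1=[P3,P5] Q2=[]
t=10-12: P1@Q0 runs 2, rem=4, I/O yield, promote→Q0. Q0=[P2,P4,P1] Q1=[P3,P5] Q2=[]
t=12-14: P2@Q0 runs 2, rem=2, I/O yield, promote→Q0. Q0=[P4,P1,P2] Q1=[P3,P5] Q2=[]
t=14-16: P4@Q0 runs 2, rem=2, I/O yield, promote→Q0. Q0=[P1,P2,P4] Q1=[P3,P5] Q2=[]
t=16-18: P1@Q0 runs 2, rem=2, I/O yield, promote→Q0. Q0=[P2,P4,P1] Q1=[P3,P5] Q2=[]
t=18-20: P2@Q0 runs 2, rem=0, completes. Q0=[P4,P1] Q1=[P3,P5] Q2=[]
t=20-22: P4@Q0 runs 2, rem=0, completes. Q0=[P1] Q1=[P3,P5] Q2=[]
t=22-24: P1@Q0 runs 2, rem=0, completes. Q0=[] Q1=[P3,P5] Q2=[]
t=24-29: P3@Q1 runs 5, rem=5, quantum used, demote→Q2. Q0=[] Q1=[P5] Q2=[P3]
t=29-34: P5@Q1 runs 5, rem=2, quantum used, demote→Q2. Q0=[] Q1=[] Q2=[P3,P5]
t=34-39: P3@Q2 runs 5, rem=0, completes. Q0=[] Q1=[] Q2=[P5]
t=39-41: P5@Q2 runs 2, rem=0, completes. Q0=[] Q1=[] Q2=[]

Answer: P1(0-2) P2(2-4) P3(4-6) P4(6-8) P5(8-10) P1(10-12) P2(12-14) P4(14-16) P1(16-18) P2(18-20) P4(20-22) P1(22-24) P3(24-29) P5(29-34) P3(34-39) P5(39-41)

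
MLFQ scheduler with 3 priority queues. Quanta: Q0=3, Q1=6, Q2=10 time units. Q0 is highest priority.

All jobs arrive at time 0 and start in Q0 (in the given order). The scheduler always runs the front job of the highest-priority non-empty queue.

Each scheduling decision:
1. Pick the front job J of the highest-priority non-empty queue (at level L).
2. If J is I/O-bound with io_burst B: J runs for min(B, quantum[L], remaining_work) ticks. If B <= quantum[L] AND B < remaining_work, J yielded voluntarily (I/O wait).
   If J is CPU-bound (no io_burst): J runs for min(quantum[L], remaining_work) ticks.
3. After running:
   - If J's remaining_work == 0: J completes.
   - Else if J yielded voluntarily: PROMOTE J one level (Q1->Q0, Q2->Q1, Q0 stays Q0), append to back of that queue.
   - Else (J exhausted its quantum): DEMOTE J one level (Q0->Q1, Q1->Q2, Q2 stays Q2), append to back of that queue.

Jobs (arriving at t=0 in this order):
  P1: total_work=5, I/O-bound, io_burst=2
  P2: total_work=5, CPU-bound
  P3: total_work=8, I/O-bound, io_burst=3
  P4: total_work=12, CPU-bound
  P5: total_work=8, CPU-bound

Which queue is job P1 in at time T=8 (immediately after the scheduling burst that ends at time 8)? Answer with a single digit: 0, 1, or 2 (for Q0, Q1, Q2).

t=0-2: P1@Q0 runs 2, rem=3, I/O yield, promote→Q0. Q0=[P2,P3,P4,P5,P1] Q1=[] Q2=[]
t=2-5: P2@Q0 runs 3, rem=2, quantum used, demote→Q1. Q0=[P3,P4,P5,P1] Q1=[P2] Q2=[]
t=5-8: P3@Q0 runs 3, rem=5, I/O yield, promote→Q0. Q0=[P4,P5,P1,P3] Q1=[P2] Q2=[]
t=8-11: P4@Q0 runs 3, rem=9, quantum used, demote→Q1. Q0=[P5,P1,P3] Q1=[P2,P4] Q2=[]
t=11-14: P5@Q0 runs 3, rem=5, quantum used, demote→Q1. Q0=[P1,P3] Q1=[P2,P4,P5] Q2=[]
t=14-16: P1@Q0 runs 2, rem=1, I/O yield, promote→Q0. Q0=[P3,P1] Q1=[P2,P4,P5] Q2=[]
t=16-19: P3@Q0 runs 3, rem=2, I/O yield, promote→Q0. Q0=[P1,P3] Q1=[P2,P4,P5] Q2=[]
t=19-20: P1@Q0 runs 1, rem=0, completes. Q0=[P3] Q1=[P2,P4,P5] Q2=[]
t=20-22: P3@Q0 runs 2, rem=0, completes. Q0=[] Q1=[P2,P4,P5] Q2=[]
t=22-24: P2@Q1 runs 2, rem=0, completes. Q0=[] Q1=[P4,P5] Q2=[]
t=24-30: P4@Q1 runs 6, rem=3, quantum used, demote→Q2. Q0=[] Q1=[P5] Q2=[P4]
t=30-35: P5@Q1 runs 5, rem=0, completes. Q0=[] Q1=[] Q2=[P4]
t=35-38: P4@Q2 runs 3, rem=0, completes. Q0=[] Q1=[] Q2=[]

Answer: 0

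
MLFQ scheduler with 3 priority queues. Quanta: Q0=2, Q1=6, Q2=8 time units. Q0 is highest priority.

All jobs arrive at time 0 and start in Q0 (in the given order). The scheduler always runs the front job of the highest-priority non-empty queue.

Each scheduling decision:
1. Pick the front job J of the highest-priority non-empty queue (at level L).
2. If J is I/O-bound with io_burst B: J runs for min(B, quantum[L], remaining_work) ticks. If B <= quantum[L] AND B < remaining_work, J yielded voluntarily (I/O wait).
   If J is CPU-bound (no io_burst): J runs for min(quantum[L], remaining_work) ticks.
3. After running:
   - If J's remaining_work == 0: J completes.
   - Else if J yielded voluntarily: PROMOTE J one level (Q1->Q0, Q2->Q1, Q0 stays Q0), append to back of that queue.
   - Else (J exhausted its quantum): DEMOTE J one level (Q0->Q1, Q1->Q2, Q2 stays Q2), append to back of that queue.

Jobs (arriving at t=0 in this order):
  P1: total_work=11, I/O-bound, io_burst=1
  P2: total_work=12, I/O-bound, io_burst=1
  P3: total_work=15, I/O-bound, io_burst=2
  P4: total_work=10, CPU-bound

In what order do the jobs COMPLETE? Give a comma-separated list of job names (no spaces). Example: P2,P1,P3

Answer: P3,P1,P2,P4

Derivation:
t=0-1: P1@Q0 runs 1, rem=10, I/O yield, promote→Q0. Q0=[P2,P3,P4,P1] Q1=[] Q2=[]
t=1-2: P2@Q0 runs 1, rem=11, I/O yield, promote→Q0. Q0=[P3,P4,P1,P2] Q1=[] Q2=[]
t=2-4: P3@Q0 runs 2, rem=13, I/O yield, promote→Q0. Q0=[P4,P1,P2,P3] Q1=[] Q2=[]
t=4-6: P4@Q0 runs 2, rem=8, quantum used, demote→Q1. Q0=[P1,P2,P3] Q1=[P4] Q2=[]
t=6-7: P1@Q0 runs 1, rem=9, I/O yield, promote→Q0. Q0=[P2,P3,P1] Q1=[P4] Q2=[]
t=7-8: P2@Q0 runs 1, rem=10, I/O yield, promote→Q0. Q0=[P3,P1,P2] Q1=[P4] Q2=[]
t=8-10: P3@Q0 runs 2, rem=11, I/O yield, promote→Q0. Q0=[P1,P2,P3] Q1=[P4] Q2=[]
t=10-11: P1@Q0 runs 1, rem=8, I/O yield, promote→Q0. Q0=[P2,P3,P1] Q1=[P4] Q2=[]
t=11-12: P2@Q0 runs 1, rem=9, I/O yield, promote→Q0. Q0=[P3,P1,P2] Q1=[P4] Q2=[]
t=12-14: P3@Q0 runs 2, rem=9, I/O yield, promote→Q0. Q0=[P1,P2,P3] Q1=[P4] Q2=[]
t=14-15: P1@Q0 runs 1, rem=7, I/O yield, promote→Q0. Q0=[P2,P3,P1] Q1=[P4] Q2=[]
t=15-16: P2@Q0 runs 1, rem=8, I/O yield, promote→Q0. Q0=[P3,P1,P2] Q1=[P4] Q2=[]
t=16-18: P3@Q0 runs 2, rem=7, I/O yield, promote→Q0. Q0=[P1,P2,P3] Q1=[P4] Q2=[]
t=18-19: P1@Q0 runs 1, rem=6, I/O yield, promote→Q0. Q0=[P2,P3,P1] Q1=[P4] Q2=[]
t=19-20: P2@Q0 runs 1, rem=7, I/O yield, promote→Q0. Q0=[P3,P1,P2] Q1=[P4] Q2=[]
t=20-22: P3@Q0 runs 2, rem=5, I/O yield, promote→Q0. Q0=[P1,P2,P3] Q1=[P4] Q2=[]
t=22-23: P1@Q0 runs 1, rem=5, I/O yield, promote→Q0. Q0=[P2,P3,P1] Q1=[P4] Q2=[]
t=23-24: P2@Q0 runs 1, rem=6, I/O yield, promote→Q0. Q0=[P3,P1,P2] Q1=[P4] Q2=[]
t=24-26: P3@Q0 runs 2, rem=3, I/O yield, promote→Q0. Q0=[P1,P2,P3] Q1=[P4] Q2=[]
t=26-27: P1@Q0 runs 1, rem=4, I/O yield, promote→Q0. Q0=[P2,P3,P1] Q1=[P4] Q2=[]
t=27-28: P2@Q0 runs 1, rem=5, I/O yield, promote→Q0. Q0=[P3,P1,P2] Q1=[P4] Q2=[]
t=28-30: P3@Q0 runs 2, rem=1, I/O yield, promote→Q0. Q0=[P1,P2,P3] Q1=[P4] Q2=[]
t=30-31: P1@Q0 runs 1, rem=3, I/O yield, promote→Q0. Q0=[P2,P3,P1] Q1=[P4] Q2=[]
t=31-32: P2@Q0 runs 1, rem=4, I/O yield, promote→Q0. Q0=[P3,P1,P2] Q1=[P4] Q2=[]
t=32-33: P3@Q0 runs 1, rem=0, completes. Q0=[P1,P2] Q1=[P4] Q2=[]
t=33-34: P1@Q0 runs 1, rem=2, I/O yield, promote→Q0. Q0=[P2,P1] Q1=[P4] Q2=[]
t=34-35: P2@Q0 runs 1, rem=3, I/O yield, promote→Q0. Q0=[P1,P2] Q1=[P4] Q2=[]
t=35-36: P1@Q0 runs 1, rem=1, I/O yield, promote→Q0. Q0=[P2,P1] Q1=[P4] Q2=[]
t=36-37: P2@Q0 runs 1, rem=2, I/O yield, promote→Q0. Q0=[P1,P2] Q1=[P4] Q2=[]
t=37-38: P1@Q0 runs 1, rem=0, completes. Q0=[P2] Q1=[P4] Q2=[]
t=38-39: P2@Q0 runs 1, rem=1, I/O yield, promote→Q0. Q0=[P2] Q1=[P4] Q2=[]
t=39-40: P2@Q0 runs 1, rem=0, completes. Q0=[] Q1=[P4] Q2=[]
t=40-46: P4@Q1 runs 6, rem=2, quantum used, demote→Q2. Q0=[] Q1=[] Q2=[P4]
t=46-48: P4@Q2 runs 2, rem=0, completes. Q0=[] Q1=[] Q2=[]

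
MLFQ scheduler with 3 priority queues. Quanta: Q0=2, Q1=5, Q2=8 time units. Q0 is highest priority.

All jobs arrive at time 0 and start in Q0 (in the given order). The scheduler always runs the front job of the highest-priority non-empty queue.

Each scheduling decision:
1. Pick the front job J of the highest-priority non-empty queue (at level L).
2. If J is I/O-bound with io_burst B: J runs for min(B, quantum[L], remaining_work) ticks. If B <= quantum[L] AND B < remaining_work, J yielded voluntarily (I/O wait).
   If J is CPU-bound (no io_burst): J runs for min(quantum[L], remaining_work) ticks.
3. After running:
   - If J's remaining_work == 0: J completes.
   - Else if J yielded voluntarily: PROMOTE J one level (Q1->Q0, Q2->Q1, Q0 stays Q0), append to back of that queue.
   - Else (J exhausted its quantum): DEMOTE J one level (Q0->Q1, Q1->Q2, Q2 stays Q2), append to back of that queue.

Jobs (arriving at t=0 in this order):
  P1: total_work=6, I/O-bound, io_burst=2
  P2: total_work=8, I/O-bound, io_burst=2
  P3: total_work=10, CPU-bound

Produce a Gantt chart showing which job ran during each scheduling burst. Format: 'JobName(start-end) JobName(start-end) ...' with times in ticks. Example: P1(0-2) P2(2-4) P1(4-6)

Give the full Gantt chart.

Answer: P1(0-2) P2(2-4) P3(4-6) P1(6-8) P2(8-10) P1(10-12) P2(12-14) P2(14-16) P3(16-21) P3(21-24)

Derivation:
t=0-2: P1@Q0 runs 2, rem=4, I/O yield, promote→Q0. Q0=[P2,P3,P1] Q1=[] Q2=[]
t=2-4: P2@Q0 runs 2, rem=6, I/O yield, promote→Q0. Q0=[P3,P1,P2] Q1=[] Q2=[]
t=4-6: P3@Q0 runs 2, rem=8, quantum used, demote→Q1. Q0=[P1,P2] Q1=[P3] Q2=[]
t=6-8: P1@Q0 runs 2, rem=2, I/O yield, promote→Q0. Q0=[P2,P1] Q1=[P3] Q2=[]
t=8-10: P2@Q0 runs 2, rem=4, I/O yield, promote→Q0. Q0=[P1,P2] Q1=[P3] Q2=[]
t=10-12: P1@Q0 runs 2, rem=0, completes. Q0=[P2] Q1=[P3] Q2=[]
t=12-14: P2@Q0 runs 2, rem=2, I/O yield, promote→Q0. Q0=[P2] Q1=[P3] Q2=[]
t=14-16: P2@Q0 runs 2, rem=0, completes. Q0=[] Q1=[P3] Q2=[]
t=16-21: P3@Q1 runs 5, rem=3, quantum used, demote→Q2. Q0=[] Q1=[] Q2=[P3]
t=21-24: P3@Q2 runs 3, rem=0, completes. Q0=[] Q1=[] Q2=[]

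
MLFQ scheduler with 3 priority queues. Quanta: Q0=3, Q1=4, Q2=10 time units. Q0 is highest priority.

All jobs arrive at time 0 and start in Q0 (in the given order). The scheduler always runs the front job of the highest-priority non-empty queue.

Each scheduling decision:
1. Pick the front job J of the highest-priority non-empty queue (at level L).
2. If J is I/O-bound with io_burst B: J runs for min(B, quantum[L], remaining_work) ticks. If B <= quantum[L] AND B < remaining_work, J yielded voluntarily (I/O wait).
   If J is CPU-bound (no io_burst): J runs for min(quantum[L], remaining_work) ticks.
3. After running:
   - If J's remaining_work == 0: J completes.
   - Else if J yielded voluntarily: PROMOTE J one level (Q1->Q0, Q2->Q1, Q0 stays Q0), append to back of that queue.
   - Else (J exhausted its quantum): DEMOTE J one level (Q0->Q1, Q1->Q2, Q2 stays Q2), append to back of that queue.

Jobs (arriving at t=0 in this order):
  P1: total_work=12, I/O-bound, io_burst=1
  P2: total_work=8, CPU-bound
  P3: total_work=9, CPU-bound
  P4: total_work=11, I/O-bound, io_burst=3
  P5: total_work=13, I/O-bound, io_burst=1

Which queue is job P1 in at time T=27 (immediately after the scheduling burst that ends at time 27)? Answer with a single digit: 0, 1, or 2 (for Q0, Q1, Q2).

Answer: 0

Derivation:
t=0-1: P1@Q0 runs 1, rem=11, I/O yield, promote→Q0. Q0=[P2,P3,P4,P5,P1] Q1=[] Q2=[]
t=1-4: P2@Q0 runs 3, rem=5, quantum used, demote→Q1. Q0=[P3,P4,P5,P1] Q1=[P2] Q2=[]
t=4-7: P3@Q0 runs 3, rem=6, quantum used, demote→Q1. Q0=[P4,P5,P1] Q1=[P2,P3] Q2=[]
t=7-10: P4@Q0 runs 3, rem=8, I/O yield, promote→Q0. Q0=[P5,P1,P4] Q1=[P2,P3] Q2=[]
t=10-11: P5@Q0 runs 1, rem=12, I/O yield, promote→Q0. Q0=[P1,P4,P5] Q1=[P2,P3] Q2=[]
t=11-12: P1@Q0 runs 1, rem=10, I/O yield, promote→Q0. Q0=[P4,P5,P1] Q1=[P2,P3] Q2=[]
t=12-15: P4@Q0 runs 3, rem=5, I/O yield, promote→Q0. Q0=[P5,P1,P4] Q1=[P2,P3] Q2=[]
t=15-16: P5@Q0 runs 1, rem=11, I/O yield, promote→Q0. Q0=[P1,P4,P5] Q1=[P2,P3] Q2=[]
t=16-17: P1@Q0 runs 1, rem=9, I/O yield, promote→Q0. Q0=[P4,P5,P1] Q1=[P2,P3] Q2=[]
t=17-20: P4@Q0 runs 3, rem=2, I/O yield, promote→Q0. Q0=[P5,P1,P4] Q1=[P2,P3] Q2=[]
t=20-21: P5@Q0 runs 1, rem=10, I/O yield, promote→Q0. Q0=[P1,P4,P5] Q1=[P2,P3] Q2=[]
t=21-22: P1@Q0 runs 1, rem=8, I/O yield, promote→Q0. Q0=[P4,P5,P1] Q1=[P2,P3] Q2=[]
t=22-24: P4@Q0 runs 2, rem=0, completes. Q0=[P5,P1] Q1=[P2,P3] Q2=[]
t=24-25: P5@Q0 runs 1, rem=9, I/O yield, promote→Q0. Q0=[P1,P5] Q1=[P2,P3] Q2=[]
t=25-26: P1@Q0 runs 1, rem=7, I/O yield, promote→Q0. Q0=[P5,P1] Q1=[P2,P3] Q2=[]
t=26-27: P5@Q0 runs 1, rem=8, I/O yield, promote→Q0. Q0=[P1,P5] Q1=[P2,P3] Q2=[]
t=27-28: P1@Q0 runs 1, rem=6, I/O yield, promote→Q0. Q0=[P5,P1] Q1=[P2,P3] Q2=[]
t=28-29: P5@Q0 runs 1, rem=7, I/O yield, promote→Q0. Q0=[P1,P5] Q1=[P2,P3] Q2=[]
t=29-30: P1@Q0 runs 1, rem=5, I/O yield, promote→Q0. Q0=[P5,P1] Q1=[P2,P3] Q2=[]
t=30-31: P5@Q0 runs 1, rem=6, I/O yield, promote→Q0. Q0=[P1,P5] Q1=[P2,P3] Q2=[]
t=31-32: P1@Q0 runs 1, rem=4, I/O yield, promote→Q0. Q0=[P5,P1] Q1=[P2,P3] Q2=[]
t=32-33: P5@Q0 runs 1, rem=5, I/O yield, promote→Q0. Q0=[P1,P5] Q1=[P2,P3] Q2=[]
t=33-34: P1@Q0 runs 1, rem=3, I/O yield, promote→Q0. Q0=[P5,P1] Q1=[P2,P3] Q2=[]
t=34-35: P5@Q0 runs 1, rem=4, I/O yield, promote→Q0. Q0=[P1,P5] Q1=[P2,P3] Q2=[]
t=35-36: P1@Q0 runs 1, rem=2, I/O yield, promote→Q0. Q0=[P5,P1] Q1=[P2,P3] Q2=[]
t=36-37: P5@Q0 runs 1, rem=3, I/O yield, promote→Q0. Q0=[P1,P5] Q1=[P2,P3] Q2=[]
t=37-38: P1@Q0 runs 1, rem=1, I/O yield, promote→Q0. Q0=[P5,P1] Q1=[P2,P3] Q2=[]
t=38-39: P5@Q0 runs 1, rem=2, I/O yield, promote→Q0. Q0=[P1,P5] Q1=[P2,P3] Q2=[]
t=39-40: P1@Q0 runs 1, rem=0, completes. Q0=[P5] Q1=[P2,P3] Q2=[]
t=40-41: P5@Q0 runs 1, rem=1, I/O yield, promote→Q0. Q0=[P5] Q1=[P2,P3] Q2=[]
t=41-42: P5@Q0 runs 1, rem=0, completes. Q0=[] Q1=[P2,P3] Q2=[]
t=42-46: P2@Q1 runs 4, rem=1, quantum used, demote→Q2. Q0=[] Q1=[P3] Q2=[P2]
t=46-50: P3@Q1 runs 4, rem=2, quantum used, demote→Q2. Q0=[] Q1=[] Q2=[P2,P3]
t=50-51: P2@Q2 runs 1, rem=0, completes. Q0=[] Q1=[] Q2=[P3]
t=51-53: P3@Q2 runs 2, rem=0, completes. Q0=[] Q1=[] Q2=[]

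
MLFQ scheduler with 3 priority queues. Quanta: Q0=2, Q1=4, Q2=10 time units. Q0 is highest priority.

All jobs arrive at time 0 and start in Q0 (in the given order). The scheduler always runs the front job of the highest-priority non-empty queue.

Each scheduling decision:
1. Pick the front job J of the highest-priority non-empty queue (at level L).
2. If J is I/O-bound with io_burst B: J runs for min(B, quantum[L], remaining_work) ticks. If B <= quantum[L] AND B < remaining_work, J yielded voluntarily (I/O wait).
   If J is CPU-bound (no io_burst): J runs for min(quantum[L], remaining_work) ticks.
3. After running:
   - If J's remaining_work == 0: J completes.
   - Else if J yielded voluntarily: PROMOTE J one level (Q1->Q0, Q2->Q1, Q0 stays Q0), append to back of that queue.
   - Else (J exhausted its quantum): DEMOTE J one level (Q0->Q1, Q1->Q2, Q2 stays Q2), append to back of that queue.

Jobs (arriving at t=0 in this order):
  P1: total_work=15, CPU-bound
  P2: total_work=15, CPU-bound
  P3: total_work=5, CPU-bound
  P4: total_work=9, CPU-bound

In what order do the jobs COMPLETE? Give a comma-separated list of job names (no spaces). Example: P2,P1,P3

t=0-2: P1@Q0 runs 2, rem=13, quantum used, demote→Q1. Q0=[P2,P3,P4] Q1=[P1] Q2=[]
t=2-4: P2@Q0 runs 2, rem=13, quantum used, demote→Q1. Q0=[P3,P4] Q1=[P1,P2] Q2=[]
t=4-6: P3@Q0 runs 2, rem=3, quantum used, demote→Q1. Q0=[P4] Q1=[P1,P2,P3] Q2=[]
t=6-8: P4@Q0 runs 2, rem=7, quantum used, demote→Q1. Q0=[] Q1=[P1,P2,P3,P4] Q2=[]
t=8-12: P1@Q1 runs 4, rem=9, quantum used, demote→Q2. Q0=[] Q1=[P2,P3,P4] Q2=[P1]
t=12-16: P2@Q1 runs 4, rem=9, quantum used, demote→Q2. Q0=[] Q1=[P3,P4] Q2=[P1,P2]
t=16-19: P3@Q1 runs 3, rem=0, completes. Q0=[] Q1=[P4] Q2=[P1,P2]
t=19-23: P4@Q1 runs 4, rem=3, quantum used, demote→Q2. Q0=[] Q1=[] Q2=[P1,P2,P4]
t=23-32: P1@Q2 runs 9, rem=0, completes. Q0=[] Q1=[] Q2=[P2,P4]
t=32-41: P2@Q2 runs 9, rem=0, completes. Q0=[] Q1=[] Q2=[P4]
t=41-44: P4@Q2 runs 3, rem=0, completes. Q0=[] Q1=[] Q2=[]

Answer: P3,P1,P2,P4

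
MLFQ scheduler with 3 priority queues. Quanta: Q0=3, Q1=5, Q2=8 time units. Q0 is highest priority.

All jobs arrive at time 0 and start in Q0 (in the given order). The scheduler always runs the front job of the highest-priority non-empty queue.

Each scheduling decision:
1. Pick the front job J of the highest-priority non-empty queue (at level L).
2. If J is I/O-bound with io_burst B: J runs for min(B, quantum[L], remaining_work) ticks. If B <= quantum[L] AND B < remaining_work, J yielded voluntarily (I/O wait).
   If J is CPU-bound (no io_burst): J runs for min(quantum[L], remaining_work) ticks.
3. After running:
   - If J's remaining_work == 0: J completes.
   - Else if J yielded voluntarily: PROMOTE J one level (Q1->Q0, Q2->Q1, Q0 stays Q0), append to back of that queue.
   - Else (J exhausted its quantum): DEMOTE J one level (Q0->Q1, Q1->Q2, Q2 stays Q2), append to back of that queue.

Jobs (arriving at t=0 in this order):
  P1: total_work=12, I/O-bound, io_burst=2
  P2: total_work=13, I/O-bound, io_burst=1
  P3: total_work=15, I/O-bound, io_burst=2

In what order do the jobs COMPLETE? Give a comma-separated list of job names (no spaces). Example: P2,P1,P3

Answer: P1,P3,P2

Derivation:
t=0-2: P1@Q0 runs 2, rem=10, I/O yield, promote→Q0. Q0=[P2,P3,P1] Q1=[] Q2=[]
t=2-3: P2@Q0 runs 1, rem=12, I/O yield, promote→Q0. Q0=[P3,P1,P2] Q1=[] Q2=[]
t=3-5: P3@Q0 runs 2, rem=13, I/O yield, promote→Q0. Q0=[P1,P2,P3] Q1=[] Q2=[]
t=5-7: P1@Q0 runs 2, rem=8, I/O yield, promote→Q0. Q0=[P2,P3,P1] Q1=[] Q2=[]
t=7-8: P2@Q0 runs 1, rem=11, I/O yield, promote→Q0. Q0=[P3,P1,P2] Q1=[] Q2=[]
t=8-10: P3@Q0 runs 2, rem=11, I/O yield, promote→Q0. Q0=[P1,P2,P3] Q1=[] Q2=[]
t=10-12: P1@Q0 runs 2, rem=6, I/O yield, promote→Q0. Q0=[P2,P3,P1] Q1=[] Q2=[]
t=12-13: P2@Q0 runs 1, rem=10, I/O yield, promote→Q0. Q0=[P3,P1,P2] Q1=[] Q2=[]
t=13-15: P3@Q0 runs 2, rem=9, I/O yield, promote→Q0. Q0=[P1,P2,P3] Q1=[] Q2=[]
t=15-17: P1@Q0 runs 2, rem=4, I/O yield, promote→Q0. Q0=[P2,P3,P1] Q1=[] Q2=[]
t=17-18: P2@Q0 runs 1, rem=9, I/O yield, promote→Q0. Q0=[P3,P1,P2] Q1=[] Q2=[]
t=18-20: P3@Q0 runs 2, rem=7, I/O yield, promote→Q0. Q0=[P1,P2,P3] Q1=[] Q2=[]
t=20-22: P1@Q0 runs 2, rem=2, I/O yield, promote→Q0. Q0=[P2,P3,P1] Q1=[] Q2=[]
t=22-23: P2@Q0 runs 1, rem=8, I/O yield, promote→Q0. Q0=[P3,P1,P2] Q1=[] Q2=[]
t=23-25: P3@Q0 runs 2, rem=5, I/O yield, promote→Q0. Q0=[P1,P2,P3] Q1=[] Q2=[]
t=25-27: P1@Q0 runs 2, rem=0, completes. Q0=[P2,P3] Q1=[] Q2=[]
t=27-28: P2@Q0 runs 1, rem=7, I/O yield, promote→Q0. Q0=[P3,P2] Q1=[] Q2=[]
t=28-30: P3@Q0 runs 2, rem=3, I/O yield, promote→Q0. Q0=[P2,P3] Q1=[] Q2=[]
t=30-31: P2@Q0 runs 1, rem=6, I/O yield, promote→Q0. Q0=[P3,P2] Q1=[] Q2=[]
t=31-33: P3@Q0 runs 2, rem=1, I/O yield, promote→Q0. Q0=[P2,P3] Q1=[] Q2=[]
t=33-34: P2@Q0 runs 1, rem=5, I/O yield, promote→Q0. Q0=[P3,P2] Q1=[] Q2=[]
t=34-35: P3@Q0 runs 1, rem=0, completes. Q0=[P2] Q1=[] Q2=[]
t=35-36: P2@Q0 runs 1, rem=4, I/O yield, promote→Q0. Q0=[P2] Q1=[] Q2=[]
t=36-37: P2@Q0 runs 1, rem=3, I/O yield, promote→Q0. Q0=[P2] Q1=[] Q2=[]
t=37-38: P2@Q0 runs 1, rem=2, I/O yield, promote→Q0. Q0=[P2] Q1=[] Q2=[]
t=38-39: P2@Q0 runs 1, rem=1, I/O yield, promote→Q0. Q0=[P2] Q1=[] Q2=[]
t=39-40: P2@Q0 runs 1, rem=0, completes. Q0=[] Q1=[] Q2=[]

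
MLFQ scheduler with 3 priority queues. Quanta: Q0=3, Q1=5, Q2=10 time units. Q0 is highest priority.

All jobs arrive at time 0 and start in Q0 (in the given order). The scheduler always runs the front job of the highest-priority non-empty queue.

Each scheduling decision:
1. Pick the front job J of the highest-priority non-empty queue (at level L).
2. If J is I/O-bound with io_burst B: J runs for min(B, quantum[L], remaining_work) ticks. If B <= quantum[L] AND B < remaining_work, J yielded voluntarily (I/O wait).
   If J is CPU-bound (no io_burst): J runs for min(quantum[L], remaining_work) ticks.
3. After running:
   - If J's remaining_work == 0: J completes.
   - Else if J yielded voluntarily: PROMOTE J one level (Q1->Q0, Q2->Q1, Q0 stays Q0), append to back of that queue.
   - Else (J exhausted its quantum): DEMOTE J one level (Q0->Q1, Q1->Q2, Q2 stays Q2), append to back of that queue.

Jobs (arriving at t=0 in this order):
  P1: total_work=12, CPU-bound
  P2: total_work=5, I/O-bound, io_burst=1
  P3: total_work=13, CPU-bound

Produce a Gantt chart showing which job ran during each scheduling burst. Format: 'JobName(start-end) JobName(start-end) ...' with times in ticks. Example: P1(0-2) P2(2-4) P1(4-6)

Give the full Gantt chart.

t=0-3: P1@Q0 runs 3, rem=9, quantum used, demote→Q1. Q0=[P2,P3] Q1=[P1] Q2=[]
t=3-4: P2@Q0 runs 1, rem=4, I/O yield, promote→Q0. Q0=[P3,P2] Q1=[P1] Q2=[]
t=4-7: P3@Q0 runs 3, rem=10, quantum used, demote→Q1. Q0=[P2] Q1=[P1,P3] Q2=[]
t=7-8: P2@Q0 runs 1, rem=3, I/O yield, promote→Q0. Q0=[P2] Q1=[P1,P3] Q2=[]
t=8-9: P2@Q0 runs 1, rem=2, I/O yield, promote→Q0. Q0=[P2] Q1=[P1,P3] Q2=[]
t=9-10: P2@Q0 runs 1, rem=1, I/O yield, promote→Q0. Q0=[P2] Q1=[P1,P3] Q2=[]
t=10-11: P2@Q0 runs 1, rem=0, completes. Q0=[] Q1=[P1,P3] Q2=[]
t=11-16: P1@Q1 runs 5, rem=4, quantum used, demote→Q2. Q0=[] Q1=[P3] Q2=[P1]
t=16-21: P3@Q1 runs 5, rem=5, quantum used, demote→Q2. Q0=[] Q1=[] Q2=[P1,P3]
t=21-25: P1@Q2 runs 4, rem=0, completes. Q0=[] Q1=[] Q2=[P3]
t=25-30: P3@Q2 runs 5, rem=0, completes. Q0=[] Q1=[] Q2=[]

Answer: P1(0-3) P2(3-4) P3(4-7) P2(7-8) P2(8-9) P2(9-10) P2(10-11) P1(11-16) P3(16-21) P1(21-25) P3(25-30)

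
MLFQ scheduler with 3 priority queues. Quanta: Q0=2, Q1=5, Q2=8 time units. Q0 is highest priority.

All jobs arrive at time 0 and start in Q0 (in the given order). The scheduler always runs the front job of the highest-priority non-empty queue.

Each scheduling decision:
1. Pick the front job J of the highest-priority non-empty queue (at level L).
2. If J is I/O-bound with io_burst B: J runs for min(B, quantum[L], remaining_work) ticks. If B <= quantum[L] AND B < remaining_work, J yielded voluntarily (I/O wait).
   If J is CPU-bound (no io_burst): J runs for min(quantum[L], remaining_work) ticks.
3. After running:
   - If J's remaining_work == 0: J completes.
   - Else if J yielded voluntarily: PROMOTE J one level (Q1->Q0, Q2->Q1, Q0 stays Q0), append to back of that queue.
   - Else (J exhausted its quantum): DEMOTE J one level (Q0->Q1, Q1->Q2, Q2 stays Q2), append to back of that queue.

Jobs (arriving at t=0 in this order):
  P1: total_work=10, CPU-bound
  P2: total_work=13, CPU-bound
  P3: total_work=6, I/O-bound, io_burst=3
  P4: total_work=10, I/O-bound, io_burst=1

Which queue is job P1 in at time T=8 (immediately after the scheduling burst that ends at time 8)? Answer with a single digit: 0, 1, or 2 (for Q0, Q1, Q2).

t=0-2: P1@Q0 runs 2, rem=8, quantum used, demote→Q1. Q0=[P2,P3,P4] Q1=[P1] Q2=[]
t=2-4: P2@Q0 runs 2, rem=11, quantum used, demote→Q1. Q0=[P3,P4] Q1=[P1,P2] Q2=[]
t=4-6: P3@Q0 runs 2, rem=4, quantum used, demote→Q1. Q0=[P4] Q1=[P1,P2,P3] Q2=[]
t=6-7: P4@Q0 runs 1, rem=9, I/O yield, promote→Q0. Q0=[P4] Q1=[P1,P2,P3] Q2=[]
t=7-8: P4@Q0 runs 1, rem=8, I/O yield, promote→Q0. Q0=[P4] Q1=[P1,P2,P3] Q2=[]
t=8-9: P4@Q0 runs 1, rem=7, I/O yield, promote→Q0. Q0=[P4] Q1=[P1,P2,P3] Q2=[]
t=9-10: P4@Q0 runs 1, rem=6, I/O yield, promote→Q0. Q0=[P4] Q1=[P1,P2,P3] Q2=[]
t=10-11: P4@Q0 runs 1, rem=5, I/O yield, promote→Q0. Q0=[P4] Q1=[P1,P2,P3] Q2=[]
t=11-12: P4@Q0 runs 1, rem=4, I/O yield, promote→Q0. Q0=[P4] Q1=[P1,P2,P3] Q2=[]
t=12-13: P4@Q0 runs 1, rem=3, I/O yield, promote→Q0. Q0=[P4] Q1=[P1,P2,P3] Q2=[]
t=13-14: P4@Q0 runs 1, rem=2, I/O yield, promote→Q0. Q0=[P4] Q1=[P1,P2,P3] Q2=[]
t=14-15: P4@Q0 runs 1, rem=1, I/O yield, promote→Q0. Q0=[P4] Q1=[P1,P2,P3] Q2=[]
t=15-16: P4@Q0 runs 1, rem=0, completes. Q0=[] Q1=[P1,P2,P3] Q2=[]
t=16-21: P1@Q1 runs 5, rem=3, quantum used, demote→Q2. Q0=[] Q1=[P2,P3] Q2=[P1]
t=21-26: P2@Q1 runs 5, rem=6, quantum used, demote→Q2. Q0=[] Q1=[P3] Q2=[P1,P2]
t=26-29: P3@Q1 runs 3, rem=1, I/O yield, promote→Q0. Q0=[P3] Q1=[] Q2=[P1,P2]
t=29-30: P3@Q0 runs 1, rem=0, completes. Q0=[] Q1=[] Q2=[P1,P2]
t=30-33: P1@Q2 runs 3, rem=0, completes. Q0=[] Q1=[] Q2=[P2]
t=33-39: P2@Q2 runs 6, rem=0, completes. Q0=[] Q1=[] Q2=[]

Answer: 1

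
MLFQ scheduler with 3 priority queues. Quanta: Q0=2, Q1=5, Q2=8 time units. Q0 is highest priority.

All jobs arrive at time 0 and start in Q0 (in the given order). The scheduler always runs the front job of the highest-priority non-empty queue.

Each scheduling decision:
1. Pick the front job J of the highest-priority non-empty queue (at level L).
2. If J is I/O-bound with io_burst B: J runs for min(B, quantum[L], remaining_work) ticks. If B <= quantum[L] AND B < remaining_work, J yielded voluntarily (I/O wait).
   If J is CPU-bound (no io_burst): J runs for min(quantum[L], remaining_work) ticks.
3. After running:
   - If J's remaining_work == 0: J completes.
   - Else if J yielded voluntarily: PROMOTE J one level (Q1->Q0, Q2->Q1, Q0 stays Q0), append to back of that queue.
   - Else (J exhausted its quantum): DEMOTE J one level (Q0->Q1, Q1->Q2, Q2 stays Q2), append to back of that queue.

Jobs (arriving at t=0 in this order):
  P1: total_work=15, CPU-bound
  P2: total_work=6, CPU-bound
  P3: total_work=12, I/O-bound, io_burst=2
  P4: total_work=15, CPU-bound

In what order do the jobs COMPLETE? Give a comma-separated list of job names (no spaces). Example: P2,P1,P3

t=0-2: P1@Q0 runs 2, rem=13, quantum used, demote→Q1. Q0=[P2,P3,P4] Q1=[P1] Q2=[]
t=2-4: P2@Q0 runs 2, rem=4, quantum used, demote→Q1. Q0=[P3,P4] Q1=[P1,P2] Q2=[]
t=4-6: P3@Q0 runs 2, rem=10, I/O yield, promote→Q0. Q0=[P4,P3] Q1=[P1,P2] Q2=[]
t=6-8: P4@Q0 runs 2, rem=13, quantum used, demote→Q1. Q0=[P3] Q1=[P1,P2,P4] Q2=[]
t=8-10: P3@Q0 runs 2, rem=8, I/O yield, promote→Q0. Q0=[P3] Q1=[P1,P2,P4] Q2=[]
t=10-12: P3@Q0 runs 2, rem=6, I/O yield, promote→Q0. Q0=[P3] Q1=[P1,P2,P4] Q2=[]
t=12-14: P3@Q0 runs 2, rem=4, I/O yield, promote→Q0. Q0=[P3] Q1=[P1,P2,P4] Q2=[]
t=14-16: P3@Q0 runs 2, rem=2, I/O yield, promote→Q0. Q0=[P3] Q1=[P1,P2,P4] Q2=[]
t=16-18: P3@Q0 runs 2, rem=0, completes. Q0=[] Q1=[P1,P2,P4] Q2=[]
t=18-23: P1@Q1 runs 5, rem=8, quantum used, demote→Q2. Q0=[] Q1=[P2,P4] Q2=[P1]
t=23-27: P2@Q1 runs 4, rem=0, completes. Q0=[] Q1=[P4] Q2=[P1]
t=27-32: P4@Q1 runs 5, rem=8, quantum used, demote→Q2. Q0=[] Q1=[] Q2=[P1,P4]
t=32-40: P1@Q2 runs 8, rem=0, completes. Q0=[] Q1=[] Q2=[P4]
t=40-48: P4@Q2 runs 8, rem=0, completes. Q0=[] Q1=[] Q2=[]

Answer: P3,P2,P1,P4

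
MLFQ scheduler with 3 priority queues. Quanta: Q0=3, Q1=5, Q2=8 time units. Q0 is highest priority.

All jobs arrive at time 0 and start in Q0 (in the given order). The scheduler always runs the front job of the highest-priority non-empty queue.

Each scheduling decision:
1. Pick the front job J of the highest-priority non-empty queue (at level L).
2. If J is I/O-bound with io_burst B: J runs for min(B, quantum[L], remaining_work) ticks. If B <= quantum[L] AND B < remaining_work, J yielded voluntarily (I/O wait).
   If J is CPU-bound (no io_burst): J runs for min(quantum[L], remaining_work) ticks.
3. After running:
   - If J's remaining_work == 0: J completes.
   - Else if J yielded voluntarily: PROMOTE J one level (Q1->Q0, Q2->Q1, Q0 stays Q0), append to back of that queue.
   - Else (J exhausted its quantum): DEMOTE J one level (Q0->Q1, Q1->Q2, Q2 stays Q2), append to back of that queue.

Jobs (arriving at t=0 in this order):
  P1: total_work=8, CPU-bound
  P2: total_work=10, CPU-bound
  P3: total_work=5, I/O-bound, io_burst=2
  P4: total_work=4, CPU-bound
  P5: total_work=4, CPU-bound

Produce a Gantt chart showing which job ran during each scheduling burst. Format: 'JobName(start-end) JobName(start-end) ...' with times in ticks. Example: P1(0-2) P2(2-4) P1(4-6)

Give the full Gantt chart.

Answer: P1(0-3) P2(3-6) P3(6-8) P4(8-11) P5(11-14) P3(14-16) P3(16-17) P1(17-22) P2(22-27) P4(27-28) P5(28-29) P2(29-31)

Derivation:
t=0-3: P1@Q0 runs 3, rem=5, quantum used, demote→Q1. Q0=[P2,P3,P4,P5] Q1=[P1] Q2=[]
t=3-6: P2@Q0 runs 3, rem=7, quantum used, demote→Q1. Q0=[P3,P4,P5] Q1=[P1,P2] Q2=[]
t=6-8: P3@Q0 runs 2, rem=3, I/O yield, promote→Q0. Q0=[P4,P5,P3] Q1=[P1,P2] Q2=[]
t=8-11: P4@Q0 runs 3, rem=1, quantum used, demote→Q1. Q0=[P5,P3] Q1=[P1,P2,P4] Q2=[]
t=11-14: P5@Q0 runs 3, rem=1, quantum used, demote→Q1. Q0=[P3] Q1=[P1,P2,P4,P5] Q2=[]
t=14-16: P3@Q0 runs 2, rem=1, I/O yield, promote→Q0. Q0=[P3] Q1=[P1,P2,P4,P5] Q2=[]
t=16-17: P3@Q0 runs 1, rem=0, completes. Q0=[] Q1=[P1,P2,P4,P5] Q2=[]
t=17-22: P1@Q1 runs 5, rem=0, completes. Q0=[] Q1=[P2,P4,P5] Q2=[]
t=22-27: P2@Q1 runs 5, rem=2, quantum used, demote→Q2. Q0=[] Q1=[P4,P5] Q2=[P2]
t=27-28: P4@Q1 runs 1, rem=0, completes. Q0=[] Q1=[P5] Q2=[P2]
t=28-29: P5@Q1 runs 1, rem=0, completes. Q0=[] Q1=[] Q2=[P2]
t=29-31: P2@Q2 runs 2, rem=0, completes. Q0=[] Q1=[] Q2=[]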